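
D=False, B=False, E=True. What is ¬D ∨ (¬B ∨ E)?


D = False, B = False, E = True
Expression: ¬D ∨ (¬B ∨ E)
Step 1: ¬B = NOT False = True
Step 2: ¬B ∨ E = True OR True = True
Step 3: ¬D = NOT False = True
Step 4: (True) ∨ (True) = True OR True = True

True


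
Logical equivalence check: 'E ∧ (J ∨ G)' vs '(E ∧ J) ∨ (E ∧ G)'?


Expression 1: E ∧ (J ∨ G)
Expression 2: (E ∧ J) ∨ (E ∧ G)
Truth table (E J G | Expr1 Expr2):
  T T T |   T     T
  T T F |   T     T
  T F T |   T     T
  T F F |   F     F
  F T T |   F     F
  F T F |   F     F
  F F T |   F     F
  F F F |   F     F
All 8 rows agree, so the expressions are logically equivalent.

Yes


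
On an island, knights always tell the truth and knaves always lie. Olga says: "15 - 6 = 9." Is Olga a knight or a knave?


Statement: "15 - 6 = 9."
Actual: 15 - 6 = 9
Claimed: 9
Statement is TRUE → Olga tells the truth → Knight

Knight


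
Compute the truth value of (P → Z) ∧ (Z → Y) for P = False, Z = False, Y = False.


P = False, Z = False, Y = False
Step 1: P → Z is false only when P=True and Z=False. Result: True
Step 2: Z → Y is false only when Z=True and Y=False. Result: True
Step 3: True ∧ True = True

True


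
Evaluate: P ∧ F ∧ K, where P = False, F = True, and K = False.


P = False, F = True, K = False
Step 1: P ∧ F = False AND True = False
Step 2: (False) ∧ K = (False) AND False = False
AND is true only when ALL operands are true.

False


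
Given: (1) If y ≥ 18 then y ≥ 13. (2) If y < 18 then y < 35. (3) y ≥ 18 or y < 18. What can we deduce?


Constructive dilemma: (P → Q) ∧ (R → S), P ∨ R ⊢ Q ∨ S
Premise 1: y ≥ 18 → y ≥ 13
Premise 2: y < 18 → y < 35
Premise 3: y ≥ 18 ∨ y < 18
Case 1: Assuming y ≥ 18, then by Premise 1, y ≥ 13.
Case 2: Assuming y < 18, then by Premise 2, y < 35.
Since one of y ≥ 18 or y < 18 must hold, we get y ≥ 13 or y < 35.

y ≥ 13 or y < 35.


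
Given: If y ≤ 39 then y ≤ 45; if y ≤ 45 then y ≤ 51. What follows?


Hypothetical syllogism: P → Q, Q → R ⊢ P → R
Premise 1: y ≤ 39 → y ≤ 45
Premise 2: y ≤ 45 → y ≤ 51
Chain the implications: the middle term (y ≤ 45) links the two.
Conclusion: If y ≤ 39, then y ≤ 51.

If y ≤ 39, then y ≤ 51.


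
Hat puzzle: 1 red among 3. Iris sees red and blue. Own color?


Total red = 1, seen red = 1
Own red = 1 - 1 = 0
Iris's hat is blue.

blue


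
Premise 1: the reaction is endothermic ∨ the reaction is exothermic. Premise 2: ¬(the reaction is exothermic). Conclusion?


Disjunctive syllogism: P ∨ Q, ¬P ⊢ Q
Disjunction: the reaction is endothermic ∨ the reaction is exothermic
We know it is not the case that the reaction is exothermic.
By disjunctive syllogism, the other disjunct must be true.

The reaction is endothermic


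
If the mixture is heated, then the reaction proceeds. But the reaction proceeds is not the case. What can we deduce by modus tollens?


Modus tollens: P → Q, ¬Q ⊢ ¬P
P: the mixture is heated
Q: the reaction proceeds
We have P → Q and Q is false.
By modus tollens, P must be false.

It is not the case that the mixture is heated


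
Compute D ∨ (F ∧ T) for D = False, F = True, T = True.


D = False, F = True, T = True
Step 1: F ∧ T = True AND True = True
Step 2: D ∨ True = False OR True = True
AND evaluated first (higher precedence); then OR applied.

True


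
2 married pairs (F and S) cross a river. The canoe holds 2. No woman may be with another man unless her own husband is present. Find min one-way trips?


Label couples F and S.
1. WF+WS → (far: WF,WS; near: HF,HS)
2. WF ←   (far: WS; near: HF,HS,WF)
3. HF+HS → (far: HF,HS,WS; near: WF)
4. HF ←   (far: HS,WS; near: HF,WF)  — HF returns, since WF is alone on near bank
5. HF+WF → (far: all four; near: empty)
Every state respects the constraint.
Minimum trips = 5

5


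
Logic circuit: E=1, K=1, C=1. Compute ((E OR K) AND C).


E OR K = 1|1 = 1
1 AND 1 = 1

1


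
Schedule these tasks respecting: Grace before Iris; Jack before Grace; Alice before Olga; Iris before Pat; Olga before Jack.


Constraints: Grace before Iris; Jack before Grace; Alice before Olga; Iris before Pat; Olga before Jack
Method: repeatedly schedule the remaining task that has no remaining task required before it.
  Step 1: remaining {Iris, Olga, Grace, Jack, Pat, Alice}; every task except Alice still has a predecessor pending → schedule Alice.
  Step 2: remaining {Iris, Olga, Grace, Jack, Pat}; every task except Olga still has a predecessor pending → schedule Olga.
  Step 3: remaining {Iris, Grace, Jack, Pat}; every task except Jack still has a predecessor pending → schedule Jack.
  Step 4: remaining {Iris, Grace, Pat}; every task except Grace still has a predecessor pending → schedule Grace.
  Step 5: remaining {Iris, Pat}; every task except Iris still has a predecessor pending → schedule Iris.
  Step 6: only Pat remains → schedule Pat.
Resulting order:

Alice → Olga → Jack → Grace → Iris → Pat


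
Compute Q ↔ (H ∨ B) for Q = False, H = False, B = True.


Q = False, H = False, B = True
Step 1: H ∨ B = False OR True = True
Step 2: Q ↔ (True): true when both sides have same truth value.
Result: False ↔ True = False

False


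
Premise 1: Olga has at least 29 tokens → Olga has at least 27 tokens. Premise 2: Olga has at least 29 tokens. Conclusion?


Modus ponens: P → Q, P ⊢ Q
P: Olga has at least 29 tokens
Q: Olga has at least 27 tokens
We have P → Q and P is true.
By modus ponens, Q must be true.

Olga has at least 27 tokens


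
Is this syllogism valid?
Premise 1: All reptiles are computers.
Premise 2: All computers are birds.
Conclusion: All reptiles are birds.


Premise 1: All reptiles are computers.
Premise 2: All computers are birds.
Conclusion: All reptiles are birds.
Barbara syllogism (AAA-1): All A are B, All B are C → All A are C.
Middle term (computers) distributed in premise 2.

Valid


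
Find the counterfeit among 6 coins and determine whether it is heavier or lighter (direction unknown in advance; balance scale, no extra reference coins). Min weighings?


Let n = 6. 12 possibilities (n coins × lighter/heavier); each weighing has 3 outcomes.
Bound for k weighings: say the first weighing puts j coins on each pan. If it tips, the 2j weighed coins remain suspects (each with a known direction) and k-1 weighings give 3^(k-1) outcomes; 3^(k-1) is odd, so 2j ≤ 3^(k-1) - 1. If it balances, the n - 2j unweighed coins remain with direction unknown: 2(n - 2j) ≤ 3^(k-1) - 1 by the same parity argument. Adding, n ≤ (3^(k-1) - 1) + (3^(k-1) - 1)/2 = (3^k - 3)/2, and the classical three-group strategy achieves this (3 coins in 2 weighings, 12 in 3, 39 in 4, 120 in 5).
So we need the smallest k with (3^k - 3)/2 ≥ 6.
k = 2: (3^2 - 3)/2 = 3 < 6 ✗
k = 3: (3^3 - 3)/2 = 12 ≥ 6 ✓

3


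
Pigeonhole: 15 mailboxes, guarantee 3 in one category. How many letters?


Pigeonhole: to guarantee k in one of n categories, need (k-1)×n + 1.
k = 3, n = 15
Minimum = (3-1) × 15 + 1 = 2 × 15 + 1

31


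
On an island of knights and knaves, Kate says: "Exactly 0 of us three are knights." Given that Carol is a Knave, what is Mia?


Kate claims exactly 0 knights among Kate, Carol, Mia.
Given: Carol is a Knave.

Case 1: Kate is a Knight (tells truth)
  Then exactly 0 of the three are knights.
  Counting Kate, Carol: 1 knight(s) so far. Need -1 more → impossible.
Case 2: Kate is a Knave (lies)
  Then the count is NOT 0.
  If Mia = Knave, count = 0 = 0 → claim would be true, contradicts lie.
  If Mia = Knight, count = 1 ≠ 0 → lie confirmed ✓

Mia is a Knight.

Knight


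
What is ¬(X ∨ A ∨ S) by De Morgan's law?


De Morgan's law: ¬(P ∨ Q ∨ R) ≡ ¬P ∧ ¬Q ∧ ¬R
¬(X ∨ A ∨ S) = ¬X ∧ ¬A ∧ ¬S

¬X ∧ ¬A ∧ ¬S


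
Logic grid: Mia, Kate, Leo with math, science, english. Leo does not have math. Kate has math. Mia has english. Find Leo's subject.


From clues:
  Kate → math
  Mia → english
By elimination, Leo gets the remaining.

science


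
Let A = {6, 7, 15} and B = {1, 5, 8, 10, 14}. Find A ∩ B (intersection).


A = {6, 7, 15}
B = {1, 5, 8, 10, 14}
Operation: intersection
Elements in both: none

∅


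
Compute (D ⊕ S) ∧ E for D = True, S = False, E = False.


D = True, S = False, E = False
Step 1: D ⊕ S = True XOR False = True
Step 2: True ∧ E = True AND False = False
XOR true when exactly one of D,S is true; then AND with E.

False


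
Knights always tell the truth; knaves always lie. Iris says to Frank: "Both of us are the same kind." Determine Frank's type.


Iris says: "Both of us are the same kind."
Case 1: Iris is a Knight (truth-teller)
  Statement is true → they ARE the same → Frank is also a Knight
Case 2: Iris is a Knave (liar)
  Statement is false → they are NOT the same → Frank is a Knight
In both cases, Frank is a Knight.

Knight


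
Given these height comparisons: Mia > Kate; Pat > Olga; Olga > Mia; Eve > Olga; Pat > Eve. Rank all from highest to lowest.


Constraints: Mia > Kate; Pat > Olga; Olga > Mia; Eve > Olga; Pat > Eve
Method: at each step, the next-highest is the one remaining person who never appears on the smaller side of a constraint between remaining people.
  Step 1: remaining {Kate, Olga, Eve, Pat, Mia}; on the smaller side: {Kate, Olga, Eve, Mia} → Pat is next (Pat > Olga; Pat > Eve).
  Step 2: remaining {Kate, Olga, Eve, Mia}; on the smaller side: {Kate, Olga, Mia} → Eve is next (Eve > Olga).
  Step 3: remaining {Kate, Olga, Mia}; on the smaller side: {Kate, Mia} → Olga is next (Olga > Mia).
  Step 4: remaining {Kate, Mia}; on the smaller side: {Kate} → Mia is next (Mia > Kate).
  Step 5: only Kate remains → lowest.
Final ranking (highest to lowest):

Pat > Eve > Olga > Mia > Kate


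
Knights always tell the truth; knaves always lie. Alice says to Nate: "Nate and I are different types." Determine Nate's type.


Alice says: "Nate and I are different types."
Case 1: Alice is a Knight (truth-teller)
  Statement is true → they ARE different → Nate is a Knave
Case 2: Alice is a Knave (liar)
  Statement is false → they are NOT different → Nate is a Knave
In both cases, Nate is a Knave.

Knave


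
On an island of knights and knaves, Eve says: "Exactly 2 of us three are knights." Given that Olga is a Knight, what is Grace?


Eve claims exactly 2 knights among Eve, Olga, Grace.
Given: Olga is a Knight.

Case 1: Eve is a Knight (tells truth)
  Then exactly 2 of the three are knights.
  Counting Eve, Olga: 2 knight(s) so far. Need 0 more → Grace = Knave.
Case 2: Eve is a Knave (lies)
  Then the count is NOT 2.
  If Grace = Knight, count = 2 = 2 → claim would be true, contradicts lie.
  If Grace = Knave, count = 1 ≠ 2 → lie confirmed ✓

Grace is a Knave.

Knave


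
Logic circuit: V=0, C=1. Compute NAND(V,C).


V AND C = 0
NOT(0) = 1

1


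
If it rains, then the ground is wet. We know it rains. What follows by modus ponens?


Modus ponens: P → Q, P ⊢ Q
P: it rains
Q: the ground is wet
We have P → Q and P is true.
By modus ponens, Q must be true.

The ground is wet


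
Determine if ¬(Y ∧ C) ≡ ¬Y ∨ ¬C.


Expression 1: ¬(Y ∧ C)
Expression 2: ¬Y ∨ ¬C
Truth table (Y C | Expr1 Expr2):
  T T |   F     F
  T F |   T     T
  F T |   T     T
  F F |   T     T
All 4 rows agree, so the expressions are logically equivalent.

Yes


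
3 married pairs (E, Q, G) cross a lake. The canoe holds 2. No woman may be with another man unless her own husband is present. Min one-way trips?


Label couples E, Q, G (H = husband, W = wife).
Counting alone: 6 people, the canoe carries 2 and someone must bring it back, so each round trip nets at most +1 on the far side until the last crossing → at least 9 trips. The jealousy constraint makes 9 impossible; the shortest valid schedule has 11:
1. WE+WQ →  (far: WE,WQ; near: HE,HQ,HG,WG)
2. WE ←       (far: WQ; near: HE,HQ,HG,WE,WG)
3. WE+WG →  (far: WE,WQ,WG; near: HE,HQ,HG)
4. WE ←       (far: WQ,WG; near: HE,HQ,HG,WE)
5. HQ+HG →  (far: HQ,WQ,HG,WG; near: HE,WE)
6. HQ+WQ ←  (far: HG,WG; near: HE,WE,HQ,WQ)
7. HE+HQ →  (far: HE,HQ,HG,WG; near: WE,WQ)
8. WG ←       (far: HE,HQ,HG; near: WE,WQ,WG)
9. WE+WQ →  (far: HE,WE,HQ,WQ,HG; near: WG)
10. HG ←      (far: HE,WE,HQ,WQ; near: HG,WG)
11. HG+WG → (far: all six; near: empty)
In every state each wife is either with her husband or with no other man.
Minimum trips = 11

11


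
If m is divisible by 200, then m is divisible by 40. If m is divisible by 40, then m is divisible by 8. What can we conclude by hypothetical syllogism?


Hypothetical syllogism: P → Q, Q → R ⊢ P → R
Premise 1: m is divisible by 200 → m is divisible by 40
Premise 2: m is divisible by 40 → m is divisible by 8
Chain the implications: the middle term (m is divisible by 40) links the two.
Conclusion: If m is divisible by 200, then m is divisible by 8.

If m is divisible by 200, then m is divisible by 8.


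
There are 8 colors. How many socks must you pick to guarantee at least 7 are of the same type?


Pigeonhole: to guarantee k in one of n categories, need (k-1)×n + 1.
k = 7, n = 8
Minimum = (7-1) × 8 + 1 = 6 × 8 + 1

49


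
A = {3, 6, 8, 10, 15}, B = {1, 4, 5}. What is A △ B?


A = {3, 6, 8, 10, 15}
B = {1, 4, 5}
Operation: symmetric difference
In A only: [3, 6, 8, 10, 15], in B only: [1, 4, 5]

{1, 3, 4, 5, 6, 8, 10, 15}


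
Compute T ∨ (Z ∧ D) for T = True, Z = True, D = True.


T = True, Z = True, D = True
Step 1: Z ∧ D = True AND True = True
Step 2: T ∨ True = True OR True = True
AND evaluated first (higher precedence); then OR applied.

True


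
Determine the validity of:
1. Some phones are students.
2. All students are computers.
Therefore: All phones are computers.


Premise 1: Some phones are students.
Premise 2: All students are computers.
Conclusion: All phones are computers.
Fallacy: illicit minor. The minor term (phones) is distributed in the conclusion ('All phones ...') but undistributed in its premise ('Some phones are students' doesn't cover all phones).
Only 'Some phones are computers' follows, not 'All'.

Invalid


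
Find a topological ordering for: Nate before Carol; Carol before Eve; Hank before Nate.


Constraints: Nate before Carol; Carol before Eve; Hank before Nate
Method: repeatedly schedule the remaining task that has no remaining task required before it.
  Step 1: remaining {Eve, Nate, Hank, Carol}; every task except Hank still has a predecessor pending → schedule Hank.
  Step 2: remaining {Eve, Nate, Carol}; every task except Nate still has a predecessor pending → schedule Nate.
  Step 3: remaining {Eve, Carol}; every task except Carol still has a predecessor pending → schedule Carol.
  Step 4: only Eve remains → schedule Eve.
Resulting order:

Hank → Nate → Carol → Eve


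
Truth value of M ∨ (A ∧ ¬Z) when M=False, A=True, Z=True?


M = False, A = True, Z = True
Expression: M ∨ (A ∧ ¬Z)
Step 1: ¬Z = NOT True = False
Step 2: A ∧ ¬Z = True AND False = False
Step 3: M ∨ (False) = False OR False = False

False


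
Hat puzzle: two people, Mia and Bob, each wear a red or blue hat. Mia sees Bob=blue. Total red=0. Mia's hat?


Total red = 0, Bob = blue
Red accounted for: 0
Remaining for Mia: 0
Mia's hat is blue.

blue


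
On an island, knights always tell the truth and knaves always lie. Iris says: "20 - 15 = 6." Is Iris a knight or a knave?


Statement: "20 - 15 = 6."
Actual: 20 - 15 = 5
Claimed: 6
Statement is FALSE → Iris lies → Knave

Knave


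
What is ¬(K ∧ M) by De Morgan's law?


De Morgan's law: ¬(P ∧ Q) ≡ ¬P ∨ ¬Q
¬(K ∧ M) = ¬K ∨ ¬M

¬K ∨ ¬M


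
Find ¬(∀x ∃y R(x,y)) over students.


Original: ∀x ∃y R(x,y)
Rule: ¬∀→∃, ¬∃→∀, negate predicate.
Negation: ∃x ∀y ¬R(x,y)

∃x ∀y ¬R(x,y)


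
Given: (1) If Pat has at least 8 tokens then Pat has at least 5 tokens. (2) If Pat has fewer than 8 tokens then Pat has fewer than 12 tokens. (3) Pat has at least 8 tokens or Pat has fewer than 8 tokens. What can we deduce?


Constructive dilemma: (P → Q) ∧ (R → S), P ∨ R ⊢ Q ∨ S
Premise 1: Pat has at least 8 tokens → Pat has at least 5 tokens
Premise 2: Pat has fewer than 8 tokens → Pat has fewer than 12 tokens
Premise 3: Pat has at least 8 tokens ∨ Pat has fewer than 8 tokens
Case 1: Assuming Pat has at least 8 tokens, then by Premise 1, Pat has at least 5 tokens.
Case 2: Assuming Pat has fewer than 8 tokens, then by Premise 2, Pat has fewer than 12 tokens.
Since one of Pat has at least 8 tokens or Pat has fewer than 8 tokens must hold, we get Pat has at least 5 tokens or Pat has fewer than 12 tokens.

Pat has at least 5 tokens or Pat has fewer than 12 tokens.


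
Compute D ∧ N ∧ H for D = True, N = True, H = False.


D = True, N = True, H = False
Step 1: D ∧ N = True AND True = True
Step 2: (True) ∧ H = (True) AND False = False
AND is true only when ALL operands are true.

False


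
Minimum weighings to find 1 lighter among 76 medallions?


Each weighing has 3 outcomes (left heavy / balance / right heavy), so k weighings distinguish at most 3^k cases; splitting into three near-equal groups achieves this.
Need 3^k ≥ 76: 3^3 = 27 < 76 ≤ 3^4 = 81
k = ⌈log₃(76)⌉ = 4

4


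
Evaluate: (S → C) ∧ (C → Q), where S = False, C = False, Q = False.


S = False, C = False, Q = False
Step 1: S → C is false only when S=True and C=False. Result: True
Step 2: C → Q is false only when C=True and Q=False. Result: True
Step 3: True ∧ True = True

True


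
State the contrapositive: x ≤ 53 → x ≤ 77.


Original: If x ≤ 53, then x ≤ 77
Contrapositive: If ¬Q, then ¬P
Negate Q: not (x ≤ 77)
Negate P: not (x ≤ 53)

If not (x ≤ 77), then not (x ≤ 53).


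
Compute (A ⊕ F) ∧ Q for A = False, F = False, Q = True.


A = False, F = False, Q = True
Step 1: A ⊕ F = False XOR False = False
Step 2: False ∧ Q = False AND True = False
XOR true when exactly one of A,F is true; then AND with Q.

False


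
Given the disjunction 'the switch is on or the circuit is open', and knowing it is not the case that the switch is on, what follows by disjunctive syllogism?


Disjunctive syllogism: P ∨ Q, ¬P ⊢ Q
Disjunction: the switch is on ∨ the circuit is open
We know it is not the case that the switch is on.
By disjunctive syllogism, the other disjunct must be true.

The circuit is open


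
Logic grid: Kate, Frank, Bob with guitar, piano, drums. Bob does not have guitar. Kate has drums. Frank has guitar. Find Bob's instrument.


From clues:
  Frank → guitar
  Kate → drums
By elimination, Bob gets the remaining.

piano


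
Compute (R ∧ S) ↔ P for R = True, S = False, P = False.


R = True, S = False, P = False
Step 1: R ∧ S = True AND False = False
Step 2: (False) ↔ P: true when both sides have same truth value.
Result: False ↔ False = True

True


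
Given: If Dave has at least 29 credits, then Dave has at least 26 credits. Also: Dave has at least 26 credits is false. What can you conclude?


Modus tollens: P → Q, ¬Q ⊢ ¬P
P: Dave has at least 29 credits
Q: Dave has at least 26 credits
We have P → Q and Q is false.
By modus tollens, P must be false.

It is not the case that Dave has at least 29 credits


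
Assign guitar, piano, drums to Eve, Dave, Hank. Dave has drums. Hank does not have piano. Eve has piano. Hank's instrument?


From clues:
  Dave → drums
  Eve → piano
By elimination, Hank gets the remaining.

guitar


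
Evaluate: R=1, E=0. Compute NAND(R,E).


R AND E = 0
NOT(0) = 1

1


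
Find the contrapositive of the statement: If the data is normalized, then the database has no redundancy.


Original: If the data is normalized, then the database has no redundancy
Contrapositive: If ¬Q, then ¬P
Negate Q: not (the database has no redundancy)
Negate P: not (the data is normalized)

If not (the database has no redundancy), then not (the data is normalized).


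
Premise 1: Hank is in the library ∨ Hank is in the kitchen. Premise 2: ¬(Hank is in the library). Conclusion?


Disjunctive syllogism: P ∨ Q, ¬P ⊢ Q
Disjunction: Hank is in the library ∨ Hank is in the kitchen
We know it is not the case that Hank is in the library.
By disjunctive syllogism, the other disjunct must be true.

Hank is in the kitchen


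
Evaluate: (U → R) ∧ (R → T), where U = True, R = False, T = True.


U = True, R = False, T = True
Step 1: U → R is false only when U=True and R=False. Result: False
Step 2: R → T is false only when R=True and T=False. Result: True
Step 3: False ∧ True = False

False


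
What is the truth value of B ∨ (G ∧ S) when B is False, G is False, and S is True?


B = False, G = False, S = True
Step 1: G ∧ S = False AND True = False
Step 2: B ∨ False = False OR False = False
AND evaluated first (higher precedence); then OR applied.

False


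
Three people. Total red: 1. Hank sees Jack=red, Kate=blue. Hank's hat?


Total red = 1, seen red = 1
Own red = 1 - 1 = 0
Hank's hat is blue.

blue


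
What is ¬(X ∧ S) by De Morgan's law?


De Morgan's law: ¬(P ∧ Q) ≡ ¬P ∨ ¬Q
¬(X ∧ S) = ¬X ∨ ¬S

¬X ∨ ¬S


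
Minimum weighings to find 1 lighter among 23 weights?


Each weighing has 3 outcomes (left heavy / balance / right heavy), so k weighings distinguish at most 3^k cases; splitting into three near-equal groups achieves this.
Need 3^k ≥ 23: 3^2 = 9 < 23 ≤ 3^3 = 27
k = ⌈log₃(23)⌉ = 3

3


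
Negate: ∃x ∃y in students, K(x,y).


Original: ∃x ∃y K(x,y)
Rule: ¬∀→∃, ¬∃→∀, negate predicate.
Negation: ∀x ∀y ¬K(x,y)

∀x ∀y ¬K(x,y)


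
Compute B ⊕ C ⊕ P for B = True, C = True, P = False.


B = True, C = True, P = False
Step 1: B ⊕ C = True XOR True = False
Step 2: False ⊕ P = False XOR False = False
XOR is true when an odd number of operands are true.

False


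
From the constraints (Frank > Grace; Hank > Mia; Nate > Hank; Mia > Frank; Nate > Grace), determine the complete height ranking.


Constraints: Frank > Grace; Hank > Mia; Nate > Hank; Mia > Frank; Nate > Grace
Method: at each step, the next-highest is the one remaining person who never appears on the smaller side of a constraint between remaining people.
  Step 1: remaining {Hank, Grace, Frank, Mia, Nate}; on the smaller side: {Hank, Grace, Frank, Mia} → Nate is next (Nate > Hank; Nate > Grace).
  Step 2: remaining {Hank, Grace, Frank, Mia}; on the smaller side: {Grace, Frank, Mia} → Hank is next (Hank > Mia).
  Step 3: remaining {Grace, Frank, Mia}; on the smaller side: {Grace, Frank} → Mia is next (Mia > Frank).
  Step 4: remaining {Grace, Frank}; on the smaller side: {Grace} → Frank is next (Frank > Grace).
  Step 5: only Grace remains → lowest.
Final ranking (highest to lowest):

Nate > Hank > Mia > Frank > Grace


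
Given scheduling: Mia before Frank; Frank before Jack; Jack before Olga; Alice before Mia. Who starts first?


Constraints: Mia before Frank; Frank before Jack; Jack before Olga; Alice before Mia
The first task can have nothing scheduled before it, so it must never appear on the right of a 'before'.
Tasks appearing after some 'before': Frank, Jack, Olga, Mia.
The only task not in that list is Alice → it is first.

Alice


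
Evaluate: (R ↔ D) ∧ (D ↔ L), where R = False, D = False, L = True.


R = False, D = False, L = True
Step 1: R ↔ D is true when R and D have the same value. Result: True
Step 2: D ↔ L is true when D and L have the same value. Result: False
Step 3: True ∧ False = False

False


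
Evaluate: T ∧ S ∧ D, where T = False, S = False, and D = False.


T = False, S = False, D = False
Step 1: T ∧ S = False AND False = False
Step 2: (False) ∧ D = (False) AND False = False
AND is true only when ALL operands are true.

False


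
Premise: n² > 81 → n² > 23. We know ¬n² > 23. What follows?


Modus tollens: P → Q, ¬Q ⊢ ¬P
P: n² > 81
Q: n² > 23
We have P → Q and Q is false.
By modus tollens, P must be false.

It is not the case that n² > 81


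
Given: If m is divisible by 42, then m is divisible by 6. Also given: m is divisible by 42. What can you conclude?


Modus ponens: P → Q, P ⊢ Q
P: m is divisible by 42
Q: m is divisible by 6
We have P → Q and P is true.
By modus ponens, Q must be true.

m is divisible by 6


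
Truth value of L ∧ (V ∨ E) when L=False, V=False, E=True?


L = False, V = False, E = True
Expression: L ∧ (V ∨ E)
Step 1: V ∨ E = False OR True = True
Step 2: L ∧ (True) = False AND True = False

False


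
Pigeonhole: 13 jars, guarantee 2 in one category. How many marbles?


Pigeonhole: to guarantee k in one of n categories, need (k-1)×n + 1.
k = 2, n = 13
Minimum = (2-1) × 13 + 1 = 1 × 13 + 1

14


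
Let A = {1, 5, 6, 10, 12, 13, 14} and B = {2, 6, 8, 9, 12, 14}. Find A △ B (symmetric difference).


A = {1, 5, 6, 10, 12, 13, 14}
B = {2, 6, 8, 9, 12, 14}
Operation: symmetric difference
In A only: [1, 5, 10, 13], in B only: [2, 8, 9]

{1, 2, 5, 8, 9, 10, 13}


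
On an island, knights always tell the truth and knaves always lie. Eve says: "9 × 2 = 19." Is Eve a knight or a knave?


Statement: "9 × 2 = 19."
Actual: 9 × 2 = 18
Claimed: 19
Statement is FALSE → Eve lies → Knave

Knave


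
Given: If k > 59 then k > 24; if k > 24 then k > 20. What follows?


Hypothetical syllogism: P → Q, Q → R ⊢ P → R
Premise 1: k > 59 → k > 24
Premise 2: k > 24 → k > 20
Chain the implications: the middle term (k > 24) links the two.
Conclusion: If k > 59, then k > 20.

If k > 59, then k > 20.


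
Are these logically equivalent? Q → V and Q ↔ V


Expression 1: Q → V
Expression 2: Q ↔ V
Truth table (Q V | Expr1 Expr2):
  T T |   T     T
  T F |   F     F
  F T |   T     F   ← differ
  F F |   T     T
Counterexample: Q=F, V=T gives Expr1 = T but Expr2 = F, so the expressions are NOT logically equivalent.

No


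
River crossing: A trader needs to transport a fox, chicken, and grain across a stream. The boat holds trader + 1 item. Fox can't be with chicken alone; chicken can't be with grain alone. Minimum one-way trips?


1. trader+chicken → 2. trader ← 3. trader+fox → 4. trader+chicken ← 5. trader+grain → 6. trader ← 7. trader+chicken →
Minimum trips = 7

7


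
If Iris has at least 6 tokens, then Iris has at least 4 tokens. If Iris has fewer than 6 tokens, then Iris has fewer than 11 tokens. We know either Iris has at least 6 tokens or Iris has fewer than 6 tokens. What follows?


Constructive dilemma: (P → Q) ∧ (R → S), P ∨ R ⊢ Q ∨ S
Premise 1: Iris has at least 6 tokens → Iris has at least 4 tokens
Premise 2: Iris has fewer than 6 tokens → Iris has fewer than 11 tokens
Premise 3: Iris has at least 6 tokens ∨ Iris has fewer than 6 tokens
Case 1: Assuming Iris has at least 6 tokens, then by Premise 1, Iris has at least 4 tokens.
Case 2: Assuming Iris has fewer than 6 tokens, then by Premise 2, Iris has fewer than 11 tokens.
Since one of Iris has at least 6 tokens or Iris has fewer than 6 tokens must hold, we get Iris has at least 4 tokens or Iris has fewer than 11 tokens.

Iris has at least 4 tokens or Iris has fewer than 11 tokens.


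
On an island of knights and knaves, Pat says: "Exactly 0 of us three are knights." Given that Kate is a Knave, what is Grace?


Pat claims exactly 0 knights among Pat, Kate, Grace.
Given: Kate is a Knave.

Case 1: Pat is a Knight (tells truth)
  Then exactly 0 of the three are knights.
  Counting Pat, Kate: 1 knight(s) so far. Need -1 more → impossible.
Case 2: Pat is a Knave (lies)
  Then the count is NOT 0.
  If Grace = Knave, count = 0 = 0 → claim would be true, contradicts lie.
  If Grace = Knight, count = 1 ≠ 0 → lie confirmed ✓

Grace is a Knight.

Knight


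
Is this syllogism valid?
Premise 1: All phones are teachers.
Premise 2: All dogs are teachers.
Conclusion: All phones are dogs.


Premise 1: All phones are teachers.
Premise 2: All dogs are teachers.
Conclusion: All phones are dogs.
Fallacy: undistributed middle. teachers is predicate in both.
Counterexample: phones and dogs could be disjoint subsets of teachers.

Invalid


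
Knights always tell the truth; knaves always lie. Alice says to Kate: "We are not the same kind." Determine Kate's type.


Alice says: "We are not the same kind."
Case 1: Alice is a Knight (truth-teller)
  Statement is true → they ARE different → Kate is a Knave
Case 2: Alice is a Knave (liar)
  Statement is false → they are NOT different → Kate is a Knave
In both cases, Kate is a Knave.

Knave


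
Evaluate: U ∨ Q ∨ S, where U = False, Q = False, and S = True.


U = False, Q = False, S = True
Step 1: U ∨ Q = False OR False = False
Step 2: False ∨ S = False OR True = True
OR is true when at least one operand is true.

True


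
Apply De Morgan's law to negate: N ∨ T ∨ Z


De Morgan's law: ¬(P ∨ Q ∨ R) ≡ ¬P ∧ ¬Q ∧ ¬R
¬(N ∨ T ∨ Z) = ¬N ∧ ¬T ∧ ¬Z

¬N ∧ ¬T ∧ ¬Z


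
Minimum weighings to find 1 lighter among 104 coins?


Each weighing has 3 outcomes (left heavy / balance / right heavy), so k weighings distinguish at most 3^k cases; splitting into three near-equal groups achieves this.
Need 3^k ≥ 104: 3^4 = 81 < 104 ≤ 3^5 = 243
k = ⌈log₃(104)⌉ = 5

5


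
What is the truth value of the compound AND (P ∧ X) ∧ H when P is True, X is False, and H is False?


P = True, X = False, H = False
Step 1: P ∧ X = True AND False = False
Step 2: False ∧ H = False AND False = False
AND is true only when ALL operands are true.

False


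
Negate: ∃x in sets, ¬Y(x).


Original: ∃x ¬Y(x)
Rule: ¬∀→∃, ¬∃→∀, negate predicate.
Negation: ∀x Y(x)

∀x Y(x)


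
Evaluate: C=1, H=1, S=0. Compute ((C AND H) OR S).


C AND H = 1&1 = 1
1 OR 0 = 1

1


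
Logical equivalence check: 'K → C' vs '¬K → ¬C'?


Expression 1: K → C
Expression 2: ¬K → ¬C
Truth table (K C | Expr1 Expr2):
  T T |   T     T
  T F |   F     T   ← differ
  F T |   T     F   ← differ
  F F |   T     T
Counterexample: K=T, C=F gives Expr1 = F but Expr2 = T, so the expressions are NOT logically equivalent.

No


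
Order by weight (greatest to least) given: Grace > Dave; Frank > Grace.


Constraints: Grace > Dave; Frank > Grace
Method: at each step, the next-highest is the one remaining person who never appears on the smaller side of a constraint between remaining people.
  Step 1: remaining {Frank, Grace, Dave}; on the smaller side: {Grace, Dave} → Frank is next (Frank > Grace).
  Step 2: remaining {Grace, Dave}; on the smaller side: {Dave} → Grace is next (Grace > Dave).
  Step 3: only Dave remains → lowest.
Final ranking (highest to lowest):

Frank > Grace > Dave


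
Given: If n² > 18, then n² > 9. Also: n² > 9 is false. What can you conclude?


Modus tollens: P → Q, ¬Q ⊢ ¬P
P: n² > 18
Q: n² > 9
We have P → Q and Q is false.
By modus tollens, P must be false.

It is not the case that n² > 18


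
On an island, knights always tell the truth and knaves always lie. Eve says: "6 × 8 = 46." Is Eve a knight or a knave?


Statement: "6 × 8 = 46."
Actual: 6 × 8 = 48
Claimed: 46
Statement is FALSE → Eve lies → Knave

Knave


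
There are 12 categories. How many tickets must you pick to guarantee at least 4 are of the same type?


Pigeonhole: to guarantee k in one of n categories, need (k-1)×n + 1.
k = 4, n = 12
Minimum = (4-1) × 12 + 1 = 3 × 12 + 1

37


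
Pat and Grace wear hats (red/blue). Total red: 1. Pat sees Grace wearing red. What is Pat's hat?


Total red = 1, Grace = red
Red accounted for: 1
Remaining for Pat: 0
Pat's hat is blue.

blue


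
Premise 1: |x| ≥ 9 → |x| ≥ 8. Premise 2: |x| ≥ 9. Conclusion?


Modus ponens: P → Q, P ⊢ Q
P: |x| ≥ 9
Q: |x| ≥ 8
We have P → Q and P is true.
By modus ponens, Q must be true.

|x| ≥ 8


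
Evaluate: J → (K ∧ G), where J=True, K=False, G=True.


J = True, K = False, G = True
Expression: J → (K ∧ G)
Step 1: K ∧ G = False AND True = False
Step 2: J → (False) = True → False = False

False


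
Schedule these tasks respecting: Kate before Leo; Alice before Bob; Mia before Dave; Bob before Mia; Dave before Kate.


Constraints: Kate before Leo; Alice before Bob; Mia before Dave; Bob before Mia; Dave before Kate
Method: repeatedly schedule the remaining task that has no remaining task required before it.
  Step 1: remaining {Mia, Leo, Kate, Alice, Bob, Dave}; every task except Alice still has a predecessor pending → schedule Alice.
  Step 2: remaining {Mia, Leo, Kate, Bob, Dave}; every task except Bob still has a predecessor pending → schedule Bob.
  Step 3: remaining {Mia, Leo, Kate, Dave}; every task except Mia still has a predecessor pending → schedule Mia.
  Step 4: remaining {Leo, Kate, Dave}; every task except Dave still has a predecessor pending → schedule Dave.
  Step 5: remaining {Leo, Kate}; every task except Kate still has a predecessor pending → schedule Kate.
  Step 6: only Leo remains → schedule Leo.
Resulting order:

Alice → Bob → Mia → Dave → Kate → Leo


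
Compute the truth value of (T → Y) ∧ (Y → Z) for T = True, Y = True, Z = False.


T = True, Y = True, Z = False
Step 1: T → Y is false only when T=True and Y=False. Result: True
Step 2: Y → Z is false only when Y=True and Z=False. Result: False
Step 3: True ∧ False = False

False


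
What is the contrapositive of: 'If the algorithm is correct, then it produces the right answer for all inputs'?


Original: If the algorithm is correct, then it produces the right answer for all inputs
Contrapositive: If ¬Q, then ¬P
Negate Q: not (it produces the right answer for all inputs)
Negate P: not (the algorithm is correct)

If not (it produces the right answer for all inputs), then not (the algorithm is correct).


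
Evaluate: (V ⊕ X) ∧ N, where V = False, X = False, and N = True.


V = False, X = False, N = True
Step 1: V ⊕ X = False XOR False = False
Step 2: False ∧ N = False AND True = False
XOR true when exactly one of V,X is true; then AND with N.

False


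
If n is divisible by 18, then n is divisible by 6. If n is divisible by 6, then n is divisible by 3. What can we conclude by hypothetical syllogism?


Hypothetical syllogism: P → Q, Q → R ⊢ P → R
Premise 1: n is divisible by 18 → n is divisible by 6
Premise 2: n is divisible by 6 → n is divisible by 3
Chain the implications: the middle term (n is divisible by 6) links the two.
Conclusion: If n is divisible by 18, then n is divisible by 3.

If n is divisible by 18, then n is divisible by 3.


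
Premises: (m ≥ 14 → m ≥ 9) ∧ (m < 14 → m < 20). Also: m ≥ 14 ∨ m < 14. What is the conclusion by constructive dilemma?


Constructive dilemma: (P → Q) ∧ (R → S), P ∨ R ⊢ Q ∨ S
Premise 1: m ≥ 14 → m ≥ 9
Premise 2: m < 14 → m < 20
Premise 3: m ≥ 14 ∨ m < 14
Case 1: Assuming m ≥ 14, then by Premise 1, m ≥ 9.
Case 2: Assuming m < 14, then by Premise 2, m < 20.
Since one of m ≥ 14 or m < 14 must hold, we get m ≥ 9 or m < 20.

m ≥ 9 or m < 20.


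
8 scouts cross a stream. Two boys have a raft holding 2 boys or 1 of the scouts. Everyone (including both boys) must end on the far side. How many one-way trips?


Per crossing of one of the scouts: boys→, one←, one of the scouts→, one← = 4 trips
8 × 4 = 32, + 1 final boys→ = 33
Minimum trips = 33

33


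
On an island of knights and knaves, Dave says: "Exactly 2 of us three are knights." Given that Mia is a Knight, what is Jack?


Dave claims exactly 2 knights among Dave, Mia, Jack.
Given: Mia is a Knight.

Case 1: Dave is a Knight (tells truth)
  Then exactly 2 of the three are knights.
  Counting Dave, Mia: 2 knight(s) so far. Need 0 more → Jack = Knave.
Case 2: Dave is a Knave (lies)
  Then the count is NOT 2.
  If Jack = Knight, count = 2 = 2 → claim would be true, contradicts lie.
  If Jack = Knave, count = 1 ≠ 2 → lie confirmed ✓

Jack is a Knave.

Knave


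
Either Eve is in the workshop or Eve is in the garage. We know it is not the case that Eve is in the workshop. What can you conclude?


Disjunctive syllogism: P ∨ Q, ¬P ⊢ Q
Disjunction: Eve is in the workshop ∨ Eve is in the garage
We know it is not the case that Eve is in the workshop.
By disjunctive syllogism, the other disjunct must be true.

Eve is in the garage


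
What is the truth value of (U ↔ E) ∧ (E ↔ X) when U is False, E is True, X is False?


U = False, E = True, X = False
Step 1: U ↔ E is true when U and E have the same value. Result: False
Step 2: E ↔ X is true when E and X have the same value. Result: False
Step 3: False ∧ False = False

False


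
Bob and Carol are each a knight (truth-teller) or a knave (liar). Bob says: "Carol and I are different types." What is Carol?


Bob says: "Carol and I are different types."
Case 1: Bob is a Knight (truth-teller)
  Statement is true → they ARE different → Carol is a Knave
Case 2: Bob is a Knave (liar)
  Statement is false → they are NOT different → Carol is a Knave
In both cases, Carol is a Knave.

Knave


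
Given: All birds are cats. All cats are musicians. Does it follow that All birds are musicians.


Premise 1: All birds are cats.
Premise 2: All cats are musicians.
Conclusion: All birds are musicians.
Barbara syllogism (AAA-1): All A are B, All B are C → All A are C.
Middle term (cats) distributed in premise 2.

Valid


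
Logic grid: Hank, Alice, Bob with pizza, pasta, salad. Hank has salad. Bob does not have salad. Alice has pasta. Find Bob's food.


From clues:
  Hank → salad
  Alice → pasta
By elimination, Bob gets the remaining.

pizza


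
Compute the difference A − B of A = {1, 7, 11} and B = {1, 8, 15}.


A = {1, 7, 11}
B = {1, 8, 15}
Operation: difference A − B
In A but not B: 7, 11

{7, 11}


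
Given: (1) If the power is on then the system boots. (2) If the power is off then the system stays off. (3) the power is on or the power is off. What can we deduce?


Constructive dilemma: (P → Q) ∧ (R → S), P ∨ R ⊢ Q ∨ S
Premise 1: the power is on → the system boots
Premise 2: the power is off → the system stays off
Premise 3: the power is on ∨ the power is off
Case 1: Assuming the power is on, then by Premise 1, the system boots.
Case 2: Assuming the power is off, then by Premise 2, the system stays off.
Since one of the power is on or the power is off must hold, we get the system boots or the system stays off.

The system boots or the system stays off.


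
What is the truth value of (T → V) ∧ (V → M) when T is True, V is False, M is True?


T = True, V = False, M = True
Step 1: T → V is false only when T=True and V=False. Result: False
Step 2: V → M is false only when V=True and M=False. Result: True
Step 3: False ∧ True = False

False


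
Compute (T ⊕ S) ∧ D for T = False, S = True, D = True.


T = False, S = True, D = True
Step 1: T ⊕ S = False XOR True = True
Step 2: True ∧ D = True AND True = True
XOR true when exactly one of T,S is true; then AND with D.

True


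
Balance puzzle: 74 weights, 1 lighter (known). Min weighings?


Each weighing has 3 outcomes (left heavy / balance / right heavy), so k weighings distinguish at most 3^k cases; splitting into three near-equal groups achieves this.
Need 3^k ≥ 74: 3^3 = 27 < 74 ≤ 3^4 = 81
k = ⌈log₃(74)⌉ = 4

4


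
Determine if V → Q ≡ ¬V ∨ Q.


Expression 1: V → Q
Expression 2: ¬V ∨ Q
Truth table (V Q | Expr1 Expr2):
  T T |   T     T
  T F |   F     F
  F T |   T     T
  F F |   T     T
All 4 rows agree, so the expressions are logically equivalent.

Yes
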